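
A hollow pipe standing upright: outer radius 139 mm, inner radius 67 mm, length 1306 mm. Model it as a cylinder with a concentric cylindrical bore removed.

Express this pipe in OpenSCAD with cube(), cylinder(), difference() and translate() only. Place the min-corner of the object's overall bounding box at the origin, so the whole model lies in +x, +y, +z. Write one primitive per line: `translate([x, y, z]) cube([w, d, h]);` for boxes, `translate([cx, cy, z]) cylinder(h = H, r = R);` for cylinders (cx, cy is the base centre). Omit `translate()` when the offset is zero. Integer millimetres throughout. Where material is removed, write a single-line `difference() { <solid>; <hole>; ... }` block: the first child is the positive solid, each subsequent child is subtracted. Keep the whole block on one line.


difference() { translate([139, 139, 0]) cylinder(h = 1306, r = 139); translate([139, 139, 0]) cylinder(h = 1306, r = 67); }


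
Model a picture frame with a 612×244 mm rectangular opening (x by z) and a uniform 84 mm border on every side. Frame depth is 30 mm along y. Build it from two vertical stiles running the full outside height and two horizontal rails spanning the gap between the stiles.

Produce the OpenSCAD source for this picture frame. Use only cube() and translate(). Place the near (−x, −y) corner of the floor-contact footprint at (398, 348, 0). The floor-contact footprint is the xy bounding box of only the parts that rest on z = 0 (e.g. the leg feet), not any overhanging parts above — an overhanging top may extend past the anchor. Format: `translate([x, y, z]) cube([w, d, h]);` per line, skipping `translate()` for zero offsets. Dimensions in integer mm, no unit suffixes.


translate([398, 348, 0]) cube([84, 30, 412]);
translate([1094, 348, 0]) cube([84, 30, 412]);
translate([482, 348, 0]) cube([612, 30, 84]);
translate([482, 348, 328]) cube([612, 30, 84]);


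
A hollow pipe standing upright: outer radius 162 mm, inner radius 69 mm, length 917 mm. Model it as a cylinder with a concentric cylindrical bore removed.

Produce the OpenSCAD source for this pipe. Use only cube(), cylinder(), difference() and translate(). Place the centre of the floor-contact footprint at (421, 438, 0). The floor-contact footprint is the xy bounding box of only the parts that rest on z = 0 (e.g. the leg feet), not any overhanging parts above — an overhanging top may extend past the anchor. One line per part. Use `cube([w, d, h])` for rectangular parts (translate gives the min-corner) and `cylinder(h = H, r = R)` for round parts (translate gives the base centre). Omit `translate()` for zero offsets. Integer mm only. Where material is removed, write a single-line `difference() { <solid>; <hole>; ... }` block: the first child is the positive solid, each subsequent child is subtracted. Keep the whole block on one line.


difference() { translate([421, 438, 0]) cylinder(h = 917, r = 162); translate([421, 438, 0]) cylinder(h = 917, r = 69); }


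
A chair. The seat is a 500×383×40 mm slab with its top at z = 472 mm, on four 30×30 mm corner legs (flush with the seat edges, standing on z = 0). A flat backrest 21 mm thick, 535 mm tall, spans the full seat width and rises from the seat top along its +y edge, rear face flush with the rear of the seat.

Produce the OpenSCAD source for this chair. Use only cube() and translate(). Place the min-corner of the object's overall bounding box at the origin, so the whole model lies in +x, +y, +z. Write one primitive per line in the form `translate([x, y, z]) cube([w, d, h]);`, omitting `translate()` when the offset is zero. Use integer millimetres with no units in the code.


translate([0, 0, 432]) cube([500, 383, 40]);
cube([30, 30, 432]);
translate([470, 0, 0]) cube([30, 30, 432]);
translate([0, 353, 0]) cube([30, 30, 432]);
translate([470, 353, 0]) cube([30, 30, 432]);
translate([0, 362, 472]) cube([500, 21, 535]);


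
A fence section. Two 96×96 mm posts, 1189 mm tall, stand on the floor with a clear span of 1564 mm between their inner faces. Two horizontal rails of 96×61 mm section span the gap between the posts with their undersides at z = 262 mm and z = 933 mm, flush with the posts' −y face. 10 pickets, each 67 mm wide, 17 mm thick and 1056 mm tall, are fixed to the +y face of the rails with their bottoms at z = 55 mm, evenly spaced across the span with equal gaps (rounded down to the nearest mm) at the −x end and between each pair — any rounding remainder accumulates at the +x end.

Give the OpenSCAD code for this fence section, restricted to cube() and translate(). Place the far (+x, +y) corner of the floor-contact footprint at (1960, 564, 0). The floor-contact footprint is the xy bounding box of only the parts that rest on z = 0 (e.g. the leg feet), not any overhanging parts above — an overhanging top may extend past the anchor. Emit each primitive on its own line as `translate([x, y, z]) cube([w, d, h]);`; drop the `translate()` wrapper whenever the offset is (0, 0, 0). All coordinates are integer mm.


translate([204, 468, 0]) cube([96, 96, 1189]);
translate([1864, 468, 0]) cube([96, 96, 1189]);
translate([300, 468, 262]) cube([1564, 96, 61]);
translate([300, 468, 933]) cube([1564, 96, 61]);
translate([381, 564, 55]) cube([67, 17, 1056]);
translate([529, 564, 55]) cube([67, 17, 1056]);
translate([677, 564, 55]) cube([67, 17, 1056]);
translate([825, 564, 55]) cube([67, 17, 1056]);
translate([973, 564, 55]) cube([67, 17, 1056]);
translate([1121, 564, 55]) cube([67, 17, 1056]);
translate([1269, 564, 55]) cube([67, 17, 1056]);
translate([1417, 564, 55]) cube([67, 17, 1056]);
translate([1565, 564, 55]) cube([67, 17, 1056]);
translate([1713, 564, 55]) cube([67, 17, 1056]);


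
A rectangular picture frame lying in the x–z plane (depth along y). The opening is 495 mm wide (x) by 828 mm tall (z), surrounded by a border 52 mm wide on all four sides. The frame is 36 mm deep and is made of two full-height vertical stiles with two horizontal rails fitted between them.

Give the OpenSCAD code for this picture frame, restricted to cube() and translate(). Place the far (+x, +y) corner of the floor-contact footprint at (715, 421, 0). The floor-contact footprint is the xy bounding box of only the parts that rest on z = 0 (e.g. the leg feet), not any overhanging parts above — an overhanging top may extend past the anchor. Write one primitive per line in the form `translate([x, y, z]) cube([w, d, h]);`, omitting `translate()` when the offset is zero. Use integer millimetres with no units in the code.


translate([116, 385, 0]) cube([52, 36, 932]);
translate([663, 385, 0]) cube([52, 36, 932]);
translate([168, 385, 0]) cube([495, 36, 52]);
translate([168, 385, 880]) cube([495, 36, 52]);


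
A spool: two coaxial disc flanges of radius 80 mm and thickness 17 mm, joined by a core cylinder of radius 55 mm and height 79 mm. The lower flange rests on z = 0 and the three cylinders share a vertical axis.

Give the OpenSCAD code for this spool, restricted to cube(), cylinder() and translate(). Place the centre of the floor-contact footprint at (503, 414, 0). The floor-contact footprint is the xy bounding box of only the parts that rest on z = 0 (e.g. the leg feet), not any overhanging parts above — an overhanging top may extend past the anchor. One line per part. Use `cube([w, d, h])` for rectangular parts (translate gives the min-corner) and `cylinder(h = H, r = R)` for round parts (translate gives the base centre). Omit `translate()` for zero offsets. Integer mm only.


translate([503, 414, 0]) cylinder(h = 17, r = 80);
translate([503, 414, 17]) cylinder(h = 79, r = 55);
translate([503, 414, 96]) cylinder(h = 17, r = 80);


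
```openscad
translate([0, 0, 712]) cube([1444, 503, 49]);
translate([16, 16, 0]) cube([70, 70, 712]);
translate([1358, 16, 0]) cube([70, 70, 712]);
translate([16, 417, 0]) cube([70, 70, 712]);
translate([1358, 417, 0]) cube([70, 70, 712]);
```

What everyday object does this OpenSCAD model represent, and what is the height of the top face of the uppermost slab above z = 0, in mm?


A table. The table height is 761 mm.

A 1444×503×49 slab sits at z = 712 on four 70 mm square posts — a table. The top surface is at 712 + 49 = 761 mm.


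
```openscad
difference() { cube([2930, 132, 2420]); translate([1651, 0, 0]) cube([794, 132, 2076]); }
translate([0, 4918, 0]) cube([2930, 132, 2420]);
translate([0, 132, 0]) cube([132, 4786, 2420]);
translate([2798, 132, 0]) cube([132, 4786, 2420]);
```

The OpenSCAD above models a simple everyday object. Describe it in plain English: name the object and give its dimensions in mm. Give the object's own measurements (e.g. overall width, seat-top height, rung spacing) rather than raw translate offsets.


A single room: four walls, each 2420 mm tall and 132 mm thick, enclosing an outside footprint 2930×5050 mm (x × y), no floor or roof. The front and back walls (−y and +y sides) run the full x-width; the side walls fit between their inner faces. A door opening 794 mm wide and 2076 mm tall is cut through the front wall from the floor up, its −x edge 1651 mm from the wall's −x end.


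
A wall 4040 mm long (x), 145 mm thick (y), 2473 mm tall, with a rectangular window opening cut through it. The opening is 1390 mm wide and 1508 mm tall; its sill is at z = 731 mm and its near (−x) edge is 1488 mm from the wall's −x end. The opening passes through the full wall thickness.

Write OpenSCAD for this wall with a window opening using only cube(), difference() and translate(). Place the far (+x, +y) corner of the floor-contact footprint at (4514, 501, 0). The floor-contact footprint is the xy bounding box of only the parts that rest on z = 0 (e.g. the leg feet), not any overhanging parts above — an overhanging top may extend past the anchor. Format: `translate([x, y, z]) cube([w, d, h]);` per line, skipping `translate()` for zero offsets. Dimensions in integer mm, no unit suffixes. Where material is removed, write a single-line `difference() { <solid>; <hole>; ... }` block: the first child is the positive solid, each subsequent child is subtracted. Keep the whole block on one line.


difference() { translate([474, 356, 0]) cube([4040, 145, 2473]); translate([1962, 356, 731]) cube([1390, 145, 1508]); }


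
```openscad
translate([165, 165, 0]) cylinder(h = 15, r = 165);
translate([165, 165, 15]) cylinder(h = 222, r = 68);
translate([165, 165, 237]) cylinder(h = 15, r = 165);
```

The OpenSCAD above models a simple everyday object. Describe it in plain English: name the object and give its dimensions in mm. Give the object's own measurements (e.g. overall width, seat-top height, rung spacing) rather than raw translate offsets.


A spool: two coaxial disc flanges of radius 165 mm and thickness 15 mm, joined by a core cylinder of radius 68 mm and height 222 mm. The lower flange rests on z = 0 and the three cylinders share a vertical axis.


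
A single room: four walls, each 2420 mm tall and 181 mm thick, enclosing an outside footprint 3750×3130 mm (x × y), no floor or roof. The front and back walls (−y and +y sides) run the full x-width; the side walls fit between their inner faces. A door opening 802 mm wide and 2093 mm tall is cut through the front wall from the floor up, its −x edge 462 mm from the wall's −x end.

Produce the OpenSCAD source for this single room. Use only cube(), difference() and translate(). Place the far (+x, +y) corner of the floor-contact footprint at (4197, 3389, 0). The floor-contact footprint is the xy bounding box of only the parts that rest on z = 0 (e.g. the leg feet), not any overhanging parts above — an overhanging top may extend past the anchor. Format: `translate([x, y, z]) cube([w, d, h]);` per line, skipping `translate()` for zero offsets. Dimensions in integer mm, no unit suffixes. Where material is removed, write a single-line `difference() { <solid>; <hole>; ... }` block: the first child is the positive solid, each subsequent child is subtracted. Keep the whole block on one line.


difference() { translate([447, 259, 0]) cube([3750, 181, 2420]); translate([909, 259, 0]) cube([802, 181, 2093]); }
translate([447, 3208, 0]) cube([3750, 181, 2420]);
translate([447, 440, 0]) cube([181, 2768, 2420]);
translate([4016, 440, 0]) cube([181, 2768, 2420]);


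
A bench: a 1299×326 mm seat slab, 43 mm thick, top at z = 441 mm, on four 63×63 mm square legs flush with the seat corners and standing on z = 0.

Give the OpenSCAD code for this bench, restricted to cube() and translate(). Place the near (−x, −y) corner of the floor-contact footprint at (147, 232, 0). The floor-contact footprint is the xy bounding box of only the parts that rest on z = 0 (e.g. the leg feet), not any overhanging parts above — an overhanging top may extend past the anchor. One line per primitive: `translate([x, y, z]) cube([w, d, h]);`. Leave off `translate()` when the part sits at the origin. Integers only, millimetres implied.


translate([147, 232, 398]) cube([1299, 326, 43]);
translate([147, 232, 0]) cube([63, 63, 398]);
translate([147, 495, 0]) cube([63, 63, 398]);
translate([1383, 232, 0]) cube([63, 63, 398]);
translate([1383, 495, 0]) cube([63, 63, 398]);


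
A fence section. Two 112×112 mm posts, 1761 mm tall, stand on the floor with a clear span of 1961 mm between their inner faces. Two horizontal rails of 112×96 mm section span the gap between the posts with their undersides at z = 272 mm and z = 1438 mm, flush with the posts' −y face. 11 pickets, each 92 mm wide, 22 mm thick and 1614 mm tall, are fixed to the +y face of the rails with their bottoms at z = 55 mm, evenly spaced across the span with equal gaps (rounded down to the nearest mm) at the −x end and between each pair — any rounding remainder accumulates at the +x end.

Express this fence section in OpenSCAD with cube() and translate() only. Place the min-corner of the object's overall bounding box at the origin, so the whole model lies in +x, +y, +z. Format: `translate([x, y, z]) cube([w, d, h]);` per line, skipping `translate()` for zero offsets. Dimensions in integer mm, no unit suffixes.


cube([112, 112, 1761]);
translate([2073, 0, 0]) cube([112, 112, 1761]);
translate([112, 0, 272]) cube([1961, 112, 96]);
translate([112, 0, 1438]) cube([1961, 112, 96]);
translate([191, 112, 55]) cube([92, 22, 1614]);
translate([362, 112, 55]) cube([92, 22, 1614]);
translate([533, 112, 55]) cube([92, 22, 1614]);
translate([704, 112, 55]) cube([92, 22, 1614]);
translate([875, 112, 55]) cube([92, 22, 1614]);
translate([1046, 112, 55]) cube([92, 22, 1614]);
translate([1217, 112, 55]) cube([92, 22, 1614]);
translate([1388, 112, 55]) cube([92, 22, 1614]);
translate([1559, 112, 55]) cube([92, 22, 1614]);
translate([1730, 112, 55]) cube([92, 22, 1614]);
translate([1901, 112, 55]) cube([92, 22, 1614]);


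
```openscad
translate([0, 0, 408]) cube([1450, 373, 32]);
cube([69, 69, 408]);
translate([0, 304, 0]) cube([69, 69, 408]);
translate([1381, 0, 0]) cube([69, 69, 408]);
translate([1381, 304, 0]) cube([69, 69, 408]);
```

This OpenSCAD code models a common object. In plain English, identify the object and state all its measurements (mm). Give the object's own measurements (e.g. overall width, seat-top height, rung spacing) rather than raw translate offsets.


A bench: a 1450×373 mm seat slab, 32 mm thick, top at z = 440 mm, on four 69×69 mm square legs flush with the seat corners and standing on z = 0.


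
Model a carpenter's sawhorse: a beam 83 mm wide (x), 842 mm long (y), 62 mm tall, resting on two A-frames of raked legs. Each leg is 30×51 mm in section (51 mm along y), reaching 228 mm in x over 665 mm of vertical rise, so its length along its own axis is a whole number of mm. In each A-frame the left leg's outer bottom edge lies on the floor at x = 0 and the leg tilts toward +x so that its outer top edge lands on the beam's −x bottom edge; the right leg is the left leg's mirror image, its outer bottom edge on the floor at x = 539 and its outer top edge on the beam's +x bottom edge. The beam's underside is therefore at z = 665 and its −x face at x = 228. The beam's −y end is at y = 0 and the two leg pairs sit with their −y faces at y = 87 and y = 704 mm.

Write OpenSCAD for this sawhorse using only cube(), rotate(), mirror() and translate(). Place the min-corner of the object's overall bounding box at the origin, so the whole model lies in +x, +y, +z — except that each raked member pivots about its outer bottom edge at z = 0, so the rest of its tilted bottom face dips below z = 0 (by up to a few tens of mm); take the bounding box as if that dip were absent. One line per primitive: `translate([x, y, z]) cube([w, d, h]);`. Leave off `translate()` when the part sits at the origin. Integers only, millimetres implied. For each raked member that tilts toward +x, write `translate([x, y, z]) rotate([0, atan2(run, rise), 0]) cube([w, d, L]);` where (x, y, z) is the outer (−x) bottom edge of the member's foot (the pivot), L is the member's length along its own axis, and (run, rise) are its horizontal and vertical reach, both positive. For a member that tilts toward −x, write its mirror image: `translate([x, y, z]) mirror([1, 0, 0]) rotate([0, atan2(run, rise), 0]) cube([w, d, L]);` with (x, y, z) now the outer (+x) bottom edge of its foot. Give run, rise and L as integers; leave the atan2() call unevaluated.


translate([228, 0, 665]) cube([83, 842, 62]);
translate([0, 87, 0]) rotate([0, atan2(228, 665), 0]) cube([30, 51, 703]);
translate([539, 87, 0]) mirror([1, 0, 0]) rotate([0, atan2(228, 665), 0]) cube([30, 51, 703]);
translate([0, 704, 0]) rotate([0, atan2(228, 665), 0]) cube([30, 51, 703]);
translate([539, 704, 0]) mirror([1, 0, 0]) rotate([0, atan2(228, 665), 0]) cube([30, 51, 703]);


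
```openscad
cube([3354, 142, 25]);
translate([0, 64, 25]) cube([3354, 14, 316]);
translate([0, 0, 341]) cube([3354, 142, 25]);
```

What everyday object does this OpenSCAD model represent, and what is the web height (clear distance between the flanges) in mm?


An I-beam. The web height is 316 mm.

Two wide flanges with a thin centred web — an I-beam. Overall 366 mm minus two 25 mm flanges gives a web of 366 − 2·25 = 316 mm.


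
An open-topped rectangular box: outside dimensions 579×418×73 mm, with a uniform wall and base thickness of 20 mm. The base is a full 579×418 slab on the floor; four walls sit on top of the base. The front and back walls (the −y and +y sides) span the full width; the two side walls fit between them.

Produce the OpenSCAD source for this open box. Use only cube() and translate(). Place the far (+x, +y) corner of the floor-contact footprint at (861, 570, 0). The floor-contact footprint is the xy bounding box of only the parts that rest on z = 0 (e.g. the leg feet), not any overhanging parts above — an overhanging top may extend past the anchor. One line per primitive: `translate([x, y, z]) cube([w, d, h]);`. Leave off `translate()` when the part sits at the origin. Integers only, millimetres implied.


translate([282, 152, 0]) cube([579, 418, 20]);
translate([282, 152, 20]) cube([579, 20, 53]);
translate([282, 550, 20]) cube([579, 20, 53]);
translate([282, 172, 20]) cube([20, 378, 53]);
translate([841, 172, 20]) cube([20, 378, 53]);


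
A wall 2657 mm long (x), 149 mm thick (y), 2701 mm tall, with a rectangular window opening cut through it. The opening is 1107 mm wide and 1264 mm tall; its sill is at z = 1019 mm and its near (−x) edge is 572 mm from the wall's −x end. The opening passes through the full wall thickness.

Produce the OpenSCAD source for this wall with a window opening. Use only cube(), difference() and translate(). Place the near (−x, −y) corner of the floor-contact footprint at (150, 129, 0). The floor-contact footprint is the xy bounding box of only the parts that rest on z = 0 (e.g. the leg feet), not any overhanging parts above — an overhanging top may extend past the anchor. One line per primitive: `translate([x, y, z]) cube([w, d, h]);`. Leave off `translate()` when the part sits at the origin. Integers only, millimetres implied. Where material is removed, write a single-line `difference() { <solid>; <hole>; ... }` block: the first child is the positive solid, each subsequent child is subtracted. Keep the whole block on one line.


difference() { translate([150, 129, 0]) cube([2657, 149, 2701]); translate([722, 129, 1019]) cube([1107, 149, 1264]); }


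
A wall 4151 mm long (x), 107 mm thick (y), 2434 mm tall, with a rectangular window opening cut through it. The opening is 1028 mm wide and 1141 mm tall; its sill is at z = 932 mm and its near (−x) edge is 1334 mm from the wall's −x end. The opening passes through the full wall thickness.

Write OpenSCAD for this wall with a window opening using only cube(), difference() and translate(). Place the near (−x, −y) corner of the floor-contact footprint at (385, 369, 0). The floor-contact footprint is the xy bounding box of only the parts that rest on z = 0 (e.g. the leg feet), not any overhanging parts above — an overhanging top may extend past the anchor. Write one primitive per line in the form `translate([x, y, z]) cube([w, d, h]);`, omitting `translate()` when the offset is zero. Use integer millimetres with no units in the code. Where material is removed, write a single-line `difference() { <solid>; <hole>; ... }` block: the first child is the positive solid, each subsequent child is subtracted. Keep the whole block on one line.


difference() { translate([385, 369, 0]) cube([4151, 107, 2434]); translate([1719, 369, 932]) cube([1028, 107, 1141]); }


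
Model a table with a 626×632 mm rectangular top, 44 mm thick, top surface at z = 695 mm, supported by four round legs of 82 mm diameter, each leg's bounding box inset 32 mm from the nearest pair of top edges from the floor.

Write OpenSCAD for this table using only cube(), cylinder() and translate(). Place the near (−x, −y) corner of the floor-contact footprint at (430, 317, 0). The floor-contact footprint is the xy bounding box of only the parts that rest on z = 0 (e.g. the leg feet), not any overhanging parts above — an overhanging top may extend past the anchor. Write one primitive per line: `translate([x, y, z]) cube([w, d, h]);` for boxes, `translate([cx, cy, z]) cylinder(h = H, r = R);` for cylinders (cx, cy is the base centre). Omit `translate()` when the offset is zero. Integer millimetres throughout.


translate([398, 285, 651]) cube([626, 632, 44]);
translate([471, 358, 0]) cylinder(h = 651, r = 41);
translate([951, 358, 0]) cylinder(h = 651, r = 41);
translate([471, 844, 0]) cylinder(h = 651, r = 41);
translate([951, 844, 0]) cylinder(h = 651, r = 41);


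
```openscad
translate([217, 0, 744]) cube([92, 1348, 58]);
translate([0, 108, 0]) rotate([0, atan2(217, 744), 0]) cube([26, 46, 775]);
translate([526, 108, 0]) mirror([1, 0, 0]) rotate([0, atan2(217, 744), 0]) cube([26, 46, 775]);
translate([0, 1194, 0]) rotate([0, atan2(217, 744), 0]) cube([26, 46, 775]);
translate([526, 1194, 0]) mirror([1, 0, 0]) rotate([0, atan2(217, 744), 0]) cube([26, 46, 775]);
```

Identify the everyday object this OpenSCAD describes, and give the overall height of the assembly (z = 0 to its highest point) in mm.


A sawhorse. The overall height is 802 mm.

A beam across two mirrored pairs of raked legs — a sawhorse. The beam's underside is at z = 744 (matching the legs' vertical rise in atan2(217, 744)) and the beam is 58 mm tall, so its top is at 744 + 58 = 802 mm. The raked legs top out at the beam's underside, so that is the highest point.


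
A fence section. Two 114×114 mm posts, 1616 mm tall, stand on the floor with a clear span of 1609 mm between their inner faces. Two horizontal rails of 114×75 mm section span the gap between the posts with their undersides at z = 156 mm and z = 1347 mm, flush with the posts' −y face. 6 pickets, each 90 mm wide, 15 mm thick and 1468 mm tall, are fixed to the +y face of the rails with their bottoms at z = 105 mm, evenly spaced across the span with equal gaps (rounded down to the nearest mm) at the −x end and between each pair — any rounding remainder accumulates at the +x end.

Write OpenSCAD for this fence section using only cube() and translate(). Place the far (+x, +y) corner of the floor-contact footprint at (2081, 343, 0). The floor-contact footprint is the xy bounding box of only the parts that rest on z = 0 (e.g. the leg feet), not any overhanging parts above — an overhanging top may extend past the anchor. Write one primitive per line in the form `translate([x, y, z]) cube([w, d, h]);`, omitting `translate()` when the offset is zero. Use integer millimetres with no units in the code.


translate([244, 229, 0]) cube([114, 114, 1616]);
translate([1967, 229, 0]) cube([114, 114, 1616]);
translate([358, 229, 156]) cube([1609, 114, 75]);
translate([358, 229, 1347]) cube([1609, 114, 75]);
translate([510, 343, 105]) cube([90, 15, 1468]);
translate([752, 343, 105]) cube([90, 15, 1468]);
translate([994, 343, 105]) cube([90, 15, 1468]);
translate([1236, 343, 105]) cube([90, 15, 1468]);
translate([1478, 343, 105]) cube([90, 15, 1468]);
translate([1720, 343, 105]) cube([90, 15, 1468]);


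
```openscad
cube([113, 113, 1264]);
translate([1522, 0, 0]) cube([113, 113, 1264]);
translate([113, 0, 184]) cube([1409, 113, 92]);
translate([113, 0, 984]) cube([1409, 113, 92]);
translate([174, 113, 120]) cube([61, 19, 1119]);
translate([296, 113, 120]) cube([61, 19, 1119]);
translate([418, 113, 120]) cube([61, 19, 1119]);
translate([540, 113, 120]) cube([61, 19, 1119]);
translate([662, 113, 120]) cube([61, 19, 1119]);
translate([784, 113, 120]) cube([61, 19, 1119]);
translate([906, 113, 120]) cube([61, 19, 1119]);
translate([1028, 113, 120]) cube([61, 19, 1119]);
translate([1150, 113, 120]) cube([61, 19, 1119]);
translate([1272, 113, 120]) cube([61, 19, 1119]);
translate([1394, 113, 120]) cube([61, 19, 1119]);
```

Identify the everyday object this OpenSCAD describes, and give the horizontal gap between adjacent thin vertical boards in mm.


A fence section. The picket gap is 61 mm.

Two posts, two rails, 11 pickets — a fence section. Span 1409 mm holds 11 pickets of 61 mm with 12 equal gaps: ⌊(1409 − 11·61) / 12⌋ = 61 mm.


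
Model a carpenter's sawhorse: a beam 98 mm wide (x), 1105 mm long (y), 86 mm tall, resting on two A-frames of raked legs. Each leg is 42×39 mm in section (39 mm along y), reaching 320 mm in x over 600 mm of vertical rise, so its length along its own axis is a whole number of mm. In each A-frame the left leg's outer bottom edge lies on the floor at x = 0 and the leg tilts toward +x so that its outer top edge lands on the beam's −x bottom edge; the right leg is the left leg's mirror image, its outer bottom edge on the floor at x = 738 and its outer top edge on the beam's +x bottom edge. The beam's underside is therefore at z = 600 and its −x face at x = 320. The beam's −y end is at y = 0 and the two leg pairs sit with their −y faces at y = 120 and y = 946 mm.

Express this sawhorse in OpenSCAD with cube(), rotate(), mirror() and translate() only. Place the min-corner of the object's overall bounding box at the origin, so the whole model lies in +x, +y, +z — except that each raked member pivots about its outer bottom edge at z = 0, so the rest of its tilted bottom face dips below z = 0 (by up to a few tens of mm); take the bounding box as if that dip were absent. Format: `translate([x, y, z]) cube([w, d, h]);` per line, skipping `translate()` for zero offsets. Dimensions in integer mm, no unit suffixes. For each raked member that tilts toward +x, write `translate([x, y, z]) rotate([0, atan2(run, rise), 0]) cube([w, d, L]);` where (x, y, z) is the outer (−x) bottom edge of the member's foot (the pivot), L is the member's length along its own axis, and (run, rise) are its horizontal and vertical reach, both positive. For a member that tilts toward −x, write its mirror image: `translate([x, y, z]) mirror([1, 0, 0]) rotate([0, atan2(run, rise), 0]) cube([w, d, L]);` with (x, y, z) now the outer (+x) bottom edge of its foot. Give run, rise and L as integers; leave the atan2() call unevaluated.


translate([320, 0, 600]) cube([98, 1105, 86]);
translate([0, 120, 0]) rotate([0, atan2(320, 600), 0]) cube([42, 39, 680]);
translate([738, 120, 0]) mirror([1, 0, 0]) rotate([0, atan2(320, 600), 0]) cube([42, 39, 680]);
translate([0, 946, 0]) rotate([0, atan2(320, 600), 0]) cube([42, 39, 680]);
translate([738, 946, 0]) mirror([1, 0, 0]) rotate([0, atan2(320, 600), 0]) cube([42, 39, 680]);


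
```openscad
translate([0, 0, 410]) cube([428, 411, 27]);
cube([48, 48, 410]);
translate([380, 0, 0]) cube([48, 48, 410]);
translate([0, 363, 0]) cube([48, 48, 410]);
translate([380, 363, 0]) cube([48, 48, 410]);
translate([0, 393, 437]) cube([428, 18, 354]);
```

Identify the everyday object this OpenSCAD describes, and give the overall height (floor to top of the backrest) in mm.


A chair. The overall height is 791 mm.

A slab on four corner posts with a tall panel at the back — a chair. The seat slab sits at z = 410 with thickness 27, and the 354 mm backrest starts at the seat top, so the overall height is 410 + 27 + 354 = 791 mm.


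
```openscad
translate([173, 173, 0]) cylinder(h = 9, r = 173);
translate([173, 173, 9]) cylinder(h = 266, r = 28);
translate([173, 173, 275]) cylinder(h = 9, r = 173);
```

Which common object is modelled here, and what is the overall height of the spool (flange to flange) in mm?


A spool. The overall height is 284 mm.

Three coaxial cylinders, large–small–large — a spool. Two 9 mm flanges and a 266 mm core give 9 + 266 + 9 = 284 mm.


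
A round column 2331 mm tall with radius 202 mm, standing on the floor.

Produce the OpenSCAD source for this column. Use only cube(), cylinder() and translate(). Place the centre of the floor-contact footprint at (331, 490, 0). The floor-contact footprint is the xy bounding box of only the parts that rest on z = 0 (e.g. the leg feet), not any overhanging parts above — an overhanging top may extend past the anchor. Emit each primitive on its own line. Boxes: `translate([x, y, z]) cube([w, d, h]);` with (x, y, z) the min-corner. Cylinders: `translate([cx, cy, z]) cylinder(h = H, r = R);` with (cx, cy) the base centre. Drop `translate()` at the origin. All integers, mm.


translate([331, 490, 0]) cylinder(h = 2331, r = 202);


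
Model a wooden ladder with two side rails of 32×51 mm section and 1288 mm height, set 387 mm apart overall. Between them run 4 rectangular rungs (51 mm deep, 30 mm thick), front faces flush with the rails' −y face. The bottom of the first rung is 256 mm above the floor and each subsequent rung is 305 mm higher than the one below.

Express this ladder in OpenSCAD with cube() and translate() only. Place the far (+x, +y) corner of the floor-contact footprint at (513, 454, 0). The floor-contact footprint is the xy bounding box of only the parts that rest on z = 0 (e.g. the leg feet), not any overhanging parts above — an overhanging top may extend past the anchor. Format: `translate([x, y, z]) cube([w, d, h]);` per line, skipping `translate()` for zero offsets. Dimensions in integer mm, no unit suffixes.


translate([126, 403, 0]) cube([32, 51, 1288]);
translate([481, 403, 0]) cube([32, 51, 1288]);
translate([158, 403, 256]) cube([323, 51, 30]);
translate([158, 403, 561]) cube([323, 51, 30]);
translate([158, 403, 866]) cube([323, 51, 30]);
translate([158, 403, 1171]) cube([323, 51, 30]);


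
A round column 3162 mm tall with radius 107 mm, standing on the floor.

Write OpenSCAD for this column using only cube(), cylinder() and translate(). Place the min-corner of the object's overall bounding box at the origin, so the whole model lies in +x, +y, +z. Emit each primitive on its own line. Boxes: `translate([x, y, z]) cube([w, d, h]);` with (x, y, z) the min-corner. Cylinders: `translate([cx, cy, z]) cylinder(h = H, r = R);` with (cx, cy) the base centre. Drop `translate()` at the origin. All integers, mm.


translate([107, 107, 0]) cylinder(h = 3162, r = 107);


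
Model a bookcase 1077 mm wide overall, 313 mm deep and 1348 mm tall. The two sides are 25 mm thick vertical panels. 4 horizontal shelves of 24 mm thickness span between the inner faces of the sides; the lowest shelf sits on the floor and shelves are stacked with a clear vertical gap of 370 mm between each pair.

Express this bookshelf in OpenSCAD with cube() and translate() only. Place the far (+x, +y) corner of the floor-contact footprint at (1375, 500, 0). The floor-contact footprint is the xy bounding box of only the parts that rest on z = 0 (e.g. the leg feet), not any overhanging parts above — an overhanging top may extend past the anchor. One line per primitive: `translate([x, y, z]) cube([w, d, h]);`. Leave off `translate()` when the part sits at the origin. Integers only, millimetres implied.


translate([298, 187, 0]) cube([25, 313, 1348]);
translate([1350, 187, 0]) cube([25, 313, 1348]);
translate([323, 187, 0]) cube([1027, 313, 24]);
translate([323, 187, 394]) cube([1027, 313, 24]);
translate([323, 187, 788]) cube([1027, 313, 24]);
translate([323, 187, 1182]) cube([1027, 313, 24]);


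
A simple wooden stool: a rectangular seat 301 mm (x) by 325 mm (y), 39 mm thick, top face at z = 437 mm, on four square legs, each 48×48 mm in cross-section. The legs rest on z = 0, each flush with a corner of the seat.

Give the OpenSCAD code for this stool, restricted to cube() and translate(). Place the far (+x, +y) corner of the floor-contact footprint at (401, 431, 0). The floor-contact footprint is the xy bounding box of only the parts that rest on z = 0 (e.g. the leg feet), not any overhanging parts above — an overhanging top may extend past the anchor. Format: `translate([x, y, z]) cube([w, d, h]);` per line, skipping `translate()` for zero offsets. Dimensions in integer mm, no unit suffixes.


translate([100, 106, 398]) cube([301, 325, 39]);
translate([100, 106, 0]) cube([48, 48, 398]);
translate([353, 106, 0]) cube([48, 48, 398]);
translate([100, 383, 0]) cube([48, 48, 398]);
translate([353, 383, 0]) cube([48, 48, 398]);


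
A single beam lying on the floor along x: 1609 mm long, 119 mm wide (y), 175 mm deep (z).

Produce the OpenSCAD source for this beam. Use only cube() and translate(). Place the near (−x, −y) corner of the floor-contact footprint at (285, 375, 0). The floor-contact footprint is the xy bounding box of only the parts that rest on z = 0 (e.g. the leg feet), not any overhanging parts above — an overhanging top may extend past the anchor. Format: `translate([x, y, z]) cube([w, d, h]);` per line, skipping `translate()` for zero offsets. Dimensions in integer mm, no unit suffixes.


translate([285, 375, 0]) cube([1609, 119, 175]);


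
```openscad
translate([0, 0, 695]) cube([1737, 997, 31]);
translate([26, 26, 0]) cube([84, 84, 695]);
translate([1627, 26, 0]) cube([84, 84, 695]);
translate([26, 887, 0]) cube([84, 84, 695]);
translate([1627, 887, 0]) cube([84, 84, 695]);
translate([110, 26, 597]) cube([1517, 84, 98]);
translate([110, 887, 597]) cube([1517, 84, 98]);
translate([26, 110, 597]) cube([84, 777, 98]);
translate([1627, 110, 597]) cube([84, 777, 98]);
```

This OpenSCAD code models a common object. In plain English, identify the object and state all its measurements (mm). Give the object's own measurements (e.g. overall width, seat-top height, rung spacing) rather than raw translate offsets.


A table: top 1737 mm (x) × 997 mm (y), 31 mm thick, upper face at z = 726 mm, on four 84×84 mm square legs, each inset 26 mm from the nearest pair of top edges from z = 0 to the bottom of the top. Four apron rails, 84 mm thick and 98 mm tall, run between adjacent legs with their top edges flush with the underside of the top and their outer faces flush with the legs' outer faces.


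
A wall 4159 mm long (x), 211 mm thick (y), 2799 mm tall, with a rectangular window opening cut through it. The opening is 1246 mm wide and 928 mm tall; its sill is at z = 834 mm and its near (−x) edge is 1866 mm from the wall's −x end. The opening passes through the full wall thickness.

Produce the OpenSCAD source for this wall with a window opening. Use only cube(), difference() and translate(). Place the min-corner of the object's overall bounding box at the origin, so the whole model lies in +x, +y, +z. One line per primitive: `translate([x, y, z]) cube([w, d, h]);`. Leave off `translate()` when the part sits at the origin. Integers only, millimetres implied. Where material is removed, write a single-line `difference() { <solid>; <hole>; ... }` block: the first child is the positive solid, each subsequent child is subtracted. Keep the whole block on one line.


difference() { cube([4159, 211, 2799]); translate([1866, 0, 834]) cube([1246, 211, 928]); }


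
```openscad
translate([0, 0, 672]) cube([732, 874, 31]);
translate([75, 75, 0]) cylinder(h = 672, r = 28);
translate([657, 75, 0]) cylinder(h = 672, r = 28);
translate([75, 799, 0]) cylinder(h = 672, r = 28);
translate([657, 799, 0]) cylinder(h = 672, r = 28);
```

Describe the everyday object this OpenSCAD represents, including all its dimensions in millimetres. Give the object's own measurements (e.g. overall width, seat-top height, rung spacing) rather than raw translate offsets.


A table: top 732 mm (x) × 874 mm (y), 31 mm thick, upper face at z = 703 mm, on four round legs of 56 mm diameter, each leg's bounding box inset 47 mm from the nearest pair of top edges from z = 0 to the bottom of the top.


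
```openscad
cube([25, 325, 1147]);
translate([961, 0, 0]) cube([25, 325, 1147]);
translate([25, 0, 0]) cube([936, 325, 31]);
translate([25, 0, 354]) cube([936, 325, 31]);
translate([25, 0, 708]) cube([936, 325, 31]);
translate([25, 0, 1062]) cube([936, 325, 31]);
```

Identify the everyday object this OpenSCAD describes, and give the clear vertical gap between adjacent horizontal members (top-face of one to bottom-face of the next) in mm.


A bookshelf. The clear shelf gap is 323 mm.

Two tall side panels with 4 horizontal boards between them — a bookshelf. The first two shelf undersides are at z = 0 and z = 354; with shelf thickness 31, the clear gap is 354 − 0 − 31 = 323 mm.


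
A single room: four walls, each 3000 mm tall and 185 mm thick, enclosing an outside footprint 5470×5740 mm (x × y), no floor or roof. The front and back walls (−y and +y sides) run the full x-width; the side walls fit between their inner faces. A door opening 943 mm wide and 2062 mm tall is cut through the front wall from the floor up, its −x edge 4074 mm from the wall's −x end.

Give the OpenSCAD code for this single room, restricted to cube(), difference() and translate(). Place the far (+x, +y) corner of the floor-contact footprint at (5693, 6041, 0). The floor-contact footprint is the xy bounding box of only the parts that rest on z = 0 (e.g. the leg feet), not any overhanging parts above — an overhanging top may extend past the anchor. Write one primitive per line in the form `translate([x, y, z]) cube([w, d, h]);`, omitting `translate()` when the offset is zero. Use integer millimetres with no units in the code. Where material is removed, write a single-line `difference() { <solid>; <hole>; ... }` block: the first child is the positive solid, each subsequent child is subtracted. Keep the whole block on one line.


difference() { translate([223, 301, 0]) cube([5470, 185, 3000]); translate([4297, 301, 0]) cube([943, 185, 2062]); }
translate([223, 5856, 0]) cube([5470, 185, 3000]);
translate([223, 486, 0]) cube([185, 5370, 3000]);
translate([5508, 486, 0]) cube([185, 5370, 3000]);


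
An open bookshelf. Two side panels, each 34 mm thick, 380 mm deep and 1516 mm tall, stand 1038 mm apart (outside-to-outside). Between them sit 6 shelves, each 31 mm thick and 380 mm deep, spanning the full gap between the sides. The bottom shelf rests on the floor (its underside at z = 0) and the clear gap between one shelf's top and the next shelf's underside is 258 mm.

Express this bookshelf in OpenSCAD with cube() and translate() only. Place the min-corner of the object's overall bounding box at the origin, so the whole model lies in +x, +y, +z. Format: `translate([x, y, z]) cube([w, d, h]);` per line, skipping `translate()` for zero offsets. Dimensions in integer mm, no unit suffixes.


cube([34, 380, 1516]);
translate([1004, 0, 0]) cube([34, 380, 1516]);
translate([34, 0, 0]) cube([970, 380, 31]);
translate([34, 0, 289]) cube([970, 380, 31]);
translate([34, 0, 578]) cube([970, 380, 31]);
translate([34, 0, 867]) cube([970, 380, 31]);
translate([34, 0, 1156]) cube([970, 380, 31]);
translate([34, 0, 1445]) cube([970, 380, 31]);
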